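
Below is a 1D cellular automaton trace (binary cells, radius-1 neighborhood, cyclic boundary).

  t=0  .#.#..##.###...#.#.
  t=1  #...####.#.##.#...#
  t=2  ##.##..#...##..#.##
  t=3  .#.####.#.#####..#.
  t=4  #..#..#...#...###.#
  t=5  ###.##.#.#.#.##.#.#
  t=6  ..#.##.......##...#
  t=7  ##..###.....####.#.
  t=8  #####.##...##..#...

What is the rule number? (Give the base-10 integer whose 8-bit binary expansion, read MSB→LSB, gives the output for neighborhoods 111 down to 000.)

90

  nb ###: next=.  (t=0,i=10, bit7=0)
  nb ##.: next=#  (t=0,i=7, bit6=1)
  nb #.#: next=.  (t=0,i=2, bit5=0)
  nb #..: next=#  (t=0,i=4, bit4=1)
  nb .##: next=#  (t=0,i=6, bit3=1)
  nb .#.: next=.  (t=0,i=1, bit2=0)
  nb ..#: next=#  (t=0,i=0, bit1=1)
  nb ...: next=.  (t=0,i=13, bit0=0)
  bits 01011010 = 90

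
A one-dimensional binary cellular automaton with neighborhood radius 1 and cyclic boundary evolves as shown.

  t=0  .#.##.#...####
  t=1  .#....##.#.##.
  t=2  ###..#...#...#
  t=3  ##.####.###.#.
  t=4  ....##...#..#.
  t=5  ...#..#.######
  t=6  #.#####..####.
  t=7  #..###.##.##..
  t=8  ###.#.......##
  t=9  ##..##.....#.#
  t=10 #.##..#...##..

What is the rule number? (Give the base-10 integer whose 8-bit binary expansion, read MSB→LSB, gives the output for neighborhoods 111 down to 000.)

150

  [7] ### => #  t=0,i=11
  [6] ##. => .  t=0,i=4
  [5] #.# => .  t=0,i=0
  [4] #.. => #  t=0,i=7
  [3] .## => .  t=0,i=3
  [2] .#. => #  t=0,i=1
  [1] ..# => #  t=0,i=9
  [0] ... => .  t=0,i=8
  bits 10010110 = 150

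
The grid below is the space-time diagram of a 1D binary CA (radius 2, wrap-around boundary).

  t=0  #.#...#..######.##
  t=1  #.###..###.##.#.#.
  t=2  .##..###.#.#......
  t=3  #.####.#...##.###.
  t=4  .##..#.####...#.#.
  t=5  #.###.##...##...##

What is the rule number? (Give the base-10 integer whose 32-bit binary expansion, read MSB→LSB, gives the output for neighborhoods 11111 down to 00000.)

2749242249

  nb #####: next=#  (t=0,i=11, bit31=1)
  nb ####.: next=.  (t=0,i=13, bit30=0)
  nb ###.#: next=#  (t=0,i=0, bit29=1)
  nb ###..: next=.  (t=1,i=4, bit28=0)
  nb ##.##: next=.  (t=0,i=15, bit27=0)
  nb ##.#.: next=.  (t=0,i=1, bit26=0)
  nb ##..#: next=#  (t=1,i=5, bit25=1)
  nb ##...: next=#  (t=4,i=11, bit24=1)
  nb #.###: next=#  (t=0,i=16, bit23=1)
  nb #.##.: next=#  (t=1,i=11, bit22=1)
  nb #.#.#: next=.  (t=1,i=0, bit21=0)
  nb #.#..: next=#  (t=0,i=2, bit20=1)
  nb #..##: next=#  (t=0,i=8, bit19=1)
  nb #..#.: next=#  (t=4,i=4, bit18=1)
  nb #...#: next=#  (t=0,i=4, bit17=1)
  nb #....: next=.  (t=2,i=13, bit16=0)
  nb .####: next=.  (t=0,i=10, bit15=0)
  nb .###.: next=.  (t=0,i=17, bit14=0)
  nb .##.#: next=.  (t=1,i=12, bit13=0)
  nb .##..: next=#  (t=2,i=2, bit12=1)
  nb .#.##: next=#  (t=1,i=1, bit11=1)
  nb .#.#.: next=.  (t=1,i=15, bit10=0)
  nb .#..#: next=#  (t=0,i=7, bit9=1)
  nb .#...: next=#  (t=0,i=3, bit8=1)
  nb ..###: next=#  (t=0,i=9, bit7=1)
  nb ..##.: next=.  (t=2,i=1, bit6=0)
  nb ..#.#: next=.  (t=4,i=5, bit5=0)
  nb ..#..: next=.  (t=0,i=6, bit4=0)
  nb ...##: next=#  (t=2,i=0, bit3=1)
  nb ...#.: next=.  (t=0,i=5, bit2=0)
  nb ....#: next=.  (t=2,i=17, bit1=0)
  nb .....: next=#  (t=2,i=14, bit0=1)
  bits 10100011110111100001101110001001 = 2749242249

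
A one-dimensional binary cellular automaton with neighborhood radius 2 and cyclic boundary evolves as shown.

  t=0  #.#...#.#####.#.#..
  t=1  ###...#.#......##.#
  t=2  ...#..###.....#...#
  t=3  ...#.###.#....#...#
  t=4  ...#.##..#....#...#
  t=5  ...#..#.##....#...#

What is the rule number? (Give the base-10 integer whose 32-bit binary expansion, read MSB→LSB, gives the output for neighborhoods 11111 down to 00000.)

27022520

  #####|.  b31=0 t=0,i=10
  ####.|.  b30=0 t=0,i=11
  ###.#|.  b29=0 t=0,i=12
  ###..|.  b28=0 t=1,i=2
  ##.##|.  b27=0 t=1,i=17
  ##.#.|.  b26=0 t=0,i=13
  ##..#|.  b25=0 t=4,i=7
  ##...|#  b24=1 t=1,i=3
  #.###|#  b23=1 t=0,i=8
  #.##.|.  b22=0 t=4,i=5
  #.#.#|.  b21=0 t=0,i=14
  #.#..|#  b20=1 t=0,i=2
  #..##|#  b19=1 t=2,i=5
  #..#.|#  b18=1 t=0,i=18
  #...#|.  b17=0 t=0,i=4
  #....|.  b16=0 t=1,i=10
  .####|.  b15=0 t=0,i=9
  .###.|#  b14=1 t=2,i=7
  .##.#|.  b13=0 t=1,i=16
  .##..|#  b12=1 t=4,i=6
  .#.##|.  b11=0 t=0,i=7
  .#.#.|#  b10=1 t=0,i=1
  .#..#|.  b9=0 t=0,i=17
  .#...|.  b8=0 t=0,i=3
  ..###|#  b7=1 t=2,i=6
  ..##.|.  b6=0 t=1,i=15
  ..#.#|#  b5=1 t=0,i=0
  ..#..|#  b4=1 t=2,i=3
  ...##|#  b3=1 t=1,i=14
  ...#.|.  b2=0 t=0,i=5
  ....#|.  b1=0 t=1,i=13
  .....|.  b0=0 t=1,i=11
  bits 00000001100111000101010010111000 = 27022520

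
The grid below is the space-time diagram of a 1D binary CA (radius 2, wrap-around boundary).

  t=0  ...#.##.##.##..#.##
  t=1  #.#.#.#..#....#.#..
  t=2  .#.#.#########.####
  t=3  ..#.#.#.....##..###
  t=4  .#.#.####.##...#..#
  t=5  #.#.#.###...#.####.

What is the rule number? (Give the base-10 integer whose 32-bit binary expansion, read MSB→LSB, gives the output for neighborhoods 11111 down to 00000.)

  nb #####: next=.  (t=2,i=7, bit31=0)
  nb ####.: next=#  (t=2,i=12, bit30=1)
  nb ###.#: next=#  (t=2,i=13, bit29=1)
  nb ###..: next=#  (t=3,i=18, bit28=1)
  nb ##.##: next=.  (t=0,i=7, bit27=0)
  nb ##.#.: next=.  (t=2,i=0, bit26=0)
  nb ##..#: next=.  (t=0,i=13, bit25=0)
  nb ##...: next=#  (t=0,i=0, bit24=1)
  nb #.###: next=.  (t=2,i=5, bit23=0)
  nb #.##.: next=.  (t=0,i=5, bit22=0)
  nb #.#.#: next=.  (t=1,i=2, bit21=0)
  nb #.#..: next=#  (t=1,i=6, bit20=1)
  nb #..##: next=#  (t=3,i=15, bit19=1)
  nb #..#.: next=#  (t=0,i=14, bit18=1)
  nb #...#: next=.  (t=0,i=1, bit17=0)
  nb #....: next=#  (t=1,i=11, bit16=1)
  nb .####: next=#  (t=2,i=6, bit15=1)
  nb .###.: next=.  (t=3,i=17, bit14=0)
  nb .##.#: next=#  (t=0,i=6, bit13=1)
  nb .##..: next=.  (t=0,i=12, bit12=0)
  nb .#.##: next=#  (t=0,i=4, bit11=1)
  nb .#.#.: next=#  (t=1,i=1, bit10=1)
  nb .#..#: next=#  (t=1,i=7, bit9=1)
  nb .#...: next=#  (t=1,i=10, bit8=1)
  nb ..###: next=.  (t=3,i=16, bit7=0)
  nb ..##.: next=.  (t=3,i=12, bit6=0)
  nb ..#.#: next=.  (t=0,i=3, bit5=0)
  nb ..#..: next=#  (t=1,i=9, bit4=1)
  nb ...##: next=#  (t=3,i=11, bit3=1)
  nb ...#.: next=#  (t=0,i=2, bit2=1)
  nb ....#: next=#  (t=1,i=12, bit1=1)
  nb .....: next=.  (t=3,i=9, bit0=0)
  bits 01110001000111011010111100011110 = 1897770782

1897770782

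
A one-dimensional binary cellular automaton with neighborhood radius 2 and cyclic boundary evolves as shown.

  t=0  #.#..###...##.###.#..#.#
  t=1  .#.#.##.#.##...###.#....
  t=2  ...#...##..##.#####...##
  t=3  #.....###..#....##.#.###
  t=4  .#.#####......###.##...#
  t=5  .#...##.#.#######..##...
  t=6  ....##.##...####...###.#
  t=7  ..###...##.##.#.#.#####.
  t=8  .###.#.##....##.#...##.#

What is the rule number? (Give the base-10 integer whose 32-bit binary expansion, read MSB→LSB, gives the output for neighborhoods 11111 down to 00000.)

  ##### -> #   bit 31 = 1  t=2,i=16
  ####. -> #   bit 30 = 1  t=2,i=17
  ###.# -> #   bit 29 = 1  t=0,i=16
  ###.. -> .   bit 28 = 0  t=0,i=7
  ##.## -> .   bit 27 = 0  t=0,i=13
  ##.#. -> #   bit 26 = 1  t=0,i=1
  ##..# -> .   bit 25 = 0  t=2,i=9
  ##... -> #   bit 24 = 1  t=0,i=8
  #.### -> .   bit 23 = 0  t=0,i=14
  #.##. -> .   bit 22 = 0  t=0,i=23
  #.#.# -> #   bit 21 = 1  t=1,i=3
  #.#.. -> .   bit 20 = 0  t=0,i=2
  #..## -> .   bit 19 = 0  t=0,i=4
  #..#. -> .   bit 18 = 0  t=0,i=20
  #...# -> .   bit 17 = 0  t=0,i=9
  #.... -> .   bit 16 = 0  t=1,i=21
  .#### -> .   bit 15 = 0  t=2,i=15
  .###. -> #   bit 14 = 1  t=0,i=6
  .##.# -> .   bit 13 = 0  t=0,i=0
  .##.. -> #   bit 12 = 1  t=1,i=11
  .#.## -> .   bit 11 = 0  t=0,i=22
  .#.#. -> .   bit 10 = 0  t=1,i=2
  .#..# -> #   bit 9 = 1  t=0,i=3
  .#... -> .   bit 8 = 0  t=1,i=20
  ..### -> #   bit 7 = 1  t=0,i=5
  ..##. -> #   bit 6 = 1  t=0,i=11
  ..#.# -> .   bit 5 = 0  t=0,i=21
  ..#.. -> .   bit 4 = 0  t=2,i=3
  ...## -> #   bit 3 = 1  t=0,i=10
  ...#. -> .   bit 2 = 0  t=1,i=0
  ....# -> #   bit 1 = 1  t=1,i=23
  ..... -> #   bit 0 = 1  t=1,i=22
  bits 11100101001000000101001011001011 = 3844100811

3844100811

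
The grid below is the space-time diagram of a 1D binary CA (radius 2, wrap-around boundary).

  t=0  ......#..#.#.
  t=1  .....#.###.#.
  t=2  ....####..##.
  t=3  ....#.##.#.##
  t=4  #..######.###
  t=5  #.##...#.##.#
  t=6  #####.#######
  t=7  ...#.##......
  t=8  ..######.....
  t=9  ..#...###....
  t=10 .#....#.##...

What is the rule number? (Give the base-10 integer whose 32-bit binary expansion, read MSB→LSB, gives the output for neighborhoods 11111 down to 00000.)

  [31] ##### => .  t=4,i=5
  [30] ####. => #  t=2,i=6
  [29] ###.# => .  t=1,i=9
  [28] ###.. => #  t=2,i=7
  [27] ##.## => #  t=4,i=9
  [26] ##.#. => #  t=1,i=10
  [25] ##..# => .  t=2,i=8
  [24] ##... => #  t=2,i=12
  [23] #.### => #  t=1,i=7
  [22] #.##. => #  t=3,i=6
  [21] #.#.# => .  t=3,i=9
  [20] #.#.. => #  t=0,i=11
  [19] #..## => #  t=2,i=9
  [18] #..#. => #  t=0,i=8
  [17] #...# => .  t=5,i=5
  [16] #.... => .  t=0,i=0
  [15] .#### => .  t=2,i=5
  [14] .###. => .  t=1,i=8
  [13] .##.# => #  t=3,i=7
  [12] .##.. => #  t=2,i=11
  [11] .#.## => #  t=1,i=6
  [10] .#.#. => .  t=0,i=10
  [9] .#..# => #  t=0,i=7
  [8] .#... => .  t=0,i=12
  [7] ..### => #  t=2,i=4
  [6] ..##. => .  t=2,i=10
  [5] ..#.# => #  t=0,i=9
  [4] ..#.. => .  t=0,i=6
  [3] ...## => .  t=2,i=3
  [2] ...#. => #  t=0,i=5
  [1] ....# => .  t=0,i=4
  [0] ..... => .  t=0,i=1
  bits 01011101110111000011101010100100 = 1574714020

1574714020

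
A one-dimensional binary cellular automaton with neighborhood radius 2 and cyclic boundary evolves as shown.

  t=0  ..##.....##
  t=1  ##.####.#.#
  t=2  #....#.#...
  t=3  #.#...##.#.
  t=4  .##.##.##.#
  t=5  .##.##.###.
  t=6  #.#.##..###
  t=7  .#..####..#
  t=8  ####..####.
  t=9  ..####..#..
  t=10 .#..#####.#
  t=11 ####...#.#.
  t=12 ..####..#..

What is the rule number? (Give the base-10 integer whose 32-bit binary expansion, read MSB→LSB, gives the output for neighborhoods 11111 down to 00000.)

1465873945

  #####|.  b31=0 t=10,i=6
  ####.|#  b30=1 t=1,i=5
  ###.#|.  b29=0 t=1,i=1
  ###..|#  b28=1 t=5,i=9
  ##.##|.  b27=0 t=1,i=2
  ##.#.|#  b26=1 t=1,i=7
  ##..#|#  b25=1 t=0,i=0
  ##...|#  b24=1 t=0,i=4
  #.###|.  b23=0 t=1,i=3
  #.##.|#  b22=1 t=4,i=1
  #.#.#|.  b21=0 t=1,i=8
  #.#..|#  b20=1 t=2,i=7
  #..##|#  b19=1 t=0,i=1
  #..#.|#  b18=1 t=7,i=9
  #...#|#  b17=1 t=2,i=9
  #....|#  b16=1 t=0,i=5
  .####|.  b15=0 t=1,i=4
  .###.|#  b14=1 t=1,i=0
  .##.#|#  b13=1 t=3,i=7
  .##..|#  b12=1 t=0,i=3
  .#.##|.  b11=0 t=1,i=9
  .#.#.|#  b10=1 t=2,i=6
  .#..#|#  b9=1 t=7,i=2
  .#...|.  b8=0 t=2,i=1
  ..###|.  b7=0 t=6,i=8
  ..##.|.  b6=0 t=0,i=2
  ..#.#|.  b5=0 t=2,i=5
  ..#..|#  b4=1 t=2,i=0
  ...##|#  b3=1 t=0,i=8
  ...#.|.  b2=0 t=2,i=4
  ....#|.  b1=0 t=0,i=7
  .....|#  b0=1 t=0,i=6
  bits 01010111010111110111011000011001 = 1465873945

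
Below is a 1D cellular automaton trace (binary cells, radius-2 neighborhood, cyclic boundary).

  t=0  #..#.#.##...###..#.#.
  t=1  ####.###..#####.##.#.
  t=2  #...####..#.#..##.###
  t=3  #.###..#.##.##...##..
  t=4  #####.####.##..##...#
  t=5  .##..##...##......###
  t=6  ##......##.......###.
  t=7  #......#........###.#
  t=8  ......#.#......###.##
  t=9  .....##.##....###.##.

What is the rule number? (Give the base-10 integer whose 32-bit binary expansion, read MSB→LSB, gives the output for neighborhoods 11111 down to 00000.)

2633386924

  [31] ##### => #  t=1,i=12
  [30] ####. => .  t=1,i=2
  [29] ###.# => .  t=1,i=3
  [28] ###.. => #  t=0,i=14
  [27] ##.## => #  t=1,i=4
  [26] ##.#. => #  t=1,i=18
  [25] ##..# => .  t=0,i=15
  [24] ##... => .  t=0,i=9
  [23] #.### => #  t=1,i=0
  [22] #.##. => #  t=0,i=7
  [21] #.#.# => #  t=0,i=5
  [20] #.#.. => #  t=0,i=0
  [19] #..## => .  t=1,i=9
  [18] #..#. => #  t=0,i=2
  [17] #...# => #  t=0,i=10
  [16] #.... => .  t=5,i=13
  [15] .#### => .  t=1,i=1
  [14] .###. => #  t=0,i=13
  [13] .##.# => .  t=1,i=17
  [12] .##.. => .  t=0,i=8
  [11] .#.## => #  t=0,i=6
  [10] .#.#. => .  t=0,i=4
  [9] .#..# => #  t=0,i=1
  [8] .#... => #  t=7,i=8
  [7] ..### => #  t=0,i=12
  [6] ..##. => .  t=2,i=15
  [5] ..#.# => #  t=0,i=3
  [4] ..#.. => .  t=7,i=7
  [3] ...## => #  t=0,i=11
  [2] ...#. => #  t=7,i=6
  [1] ....# => .  t=5,i=16
  [0] ..... => .  t=5,i=14
  bits 10011100111101100100101110101100 = 2633386924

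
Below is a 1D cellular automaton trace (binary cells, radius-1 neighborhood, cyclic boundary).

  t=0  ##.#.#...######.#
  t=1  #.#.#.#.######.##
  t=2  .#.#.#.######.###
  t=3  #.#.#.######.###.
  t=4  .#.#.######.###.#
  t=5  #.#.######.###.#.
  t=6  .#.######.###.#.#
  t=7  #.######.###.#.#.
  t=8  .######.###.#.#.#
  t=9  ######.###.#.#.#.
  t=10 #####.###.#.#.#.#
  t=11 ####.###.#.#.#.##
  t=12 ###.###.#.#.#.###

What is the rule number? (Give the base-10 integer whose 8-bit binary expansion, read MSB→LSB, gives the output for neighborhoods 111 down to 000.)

  [7] ### => #  t=0,i=0
  [6] ##. => .  t=0,i=1
  [5] #.# => #  t=0,i=2
  [4] #.. => #  t=0,i=6
  [3] .## => #  t=0,i=9
  [2] .#. => .  t=0,i=3
  [1] ..# => #  t=0,i=8
  [0] ... => .  t=0,i=7
  bits 10111010 = 186

186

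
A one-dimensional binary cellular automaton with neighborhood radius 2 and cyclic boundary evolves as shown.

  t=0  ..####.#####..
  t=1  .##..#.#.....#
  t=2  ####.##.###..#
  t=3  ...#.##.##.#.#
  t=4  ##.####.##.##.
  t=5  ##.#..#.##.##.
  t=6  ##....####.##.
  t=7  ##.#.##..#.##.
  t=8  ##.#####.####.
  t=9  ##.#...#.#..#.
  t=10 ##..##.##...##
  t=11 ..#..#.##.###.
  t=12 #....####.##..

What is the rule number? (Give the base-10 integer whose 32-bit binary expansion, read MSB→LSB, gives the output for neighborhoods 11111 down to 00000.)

  #####|.  b31=0 t=0,i=9
  ####.|.  b30=0 t=0,i=4
  ###.#|#  b29=1 t=0,i=5
  ###..|.  b28=0 t=0,i=11
  ##.##|.  b27=0 t=0,i=6
  ##.#.|.  b26=0 t=3,i=10
  ##..#|#  b25=1 t=1,i=3
  ##...|.  b24=0 t=0,i=12
  #.###|#  b23=1 t=0,i=7
  #.##.|#  b22=1 t=1,i=1
  #.#.#|#  b21=1 t=3,i=11
  #.#..|.  b20=0 t=1,i=7
  #..##|.  b19=0 t=2,i=12
  #..#.|.  b18=0 t=1,i=4
  #...#|#  b17=1 t=3,i=1
  #....|#  b16=1 t=0,i=13
  .####|.  b15=0 t=0,i=3
  .###.|#  b14=1 t=2,i=9
  .##.#|#  b13=1 t=2,i=6
  .##..|#  b12=1 t=1,i=2
  .#.##|#  b11=1 t=1,i=0
  .#.#.|#  b10=1 t=1,i=6
  .#..#|.  b9=0 t=5,i=4
  .#...|#  b8=1 t=1,i=8
  ..###|#  b7=1 t=0,i=2
  ..##.|.  b6=0 t=10,i=4
  ..#.#|#  b5=1 t=1,i=5
  ..#..|.  b4=0 t=11,i=2
  ...##|#  b3=1 t=0,i=1
  ...#.|.  b2=0 t=1,i=12
  ....#|.  b1=0 t=0,i=0
  .....|#  b0=1 t=1,i=10
  bits 00100010111000110111110110101001 = 585334185

585334185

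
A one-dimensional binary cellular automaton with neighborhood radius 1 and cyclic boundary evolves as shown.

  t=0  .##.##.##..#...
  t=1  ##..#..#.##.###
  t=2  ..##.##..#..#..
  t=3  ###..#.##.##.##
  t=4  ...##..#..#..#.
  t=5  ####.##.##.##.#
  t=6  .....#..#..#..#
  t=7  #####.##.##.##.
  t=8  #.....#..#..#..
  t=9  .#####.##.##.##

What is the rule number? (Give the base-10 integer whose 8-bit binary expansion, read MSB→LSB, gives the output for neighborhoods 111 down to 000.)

27

  ###|.  b7=0 t=1,i=0
  ##.|.  b6=0 t=0,i=2
  #.#|.  b5=0 t=0,i=3
  #..|#  b4=1 t=0,i=9
  .##|#  b3=1 t=0,i=1
  .#.|.  b2=0 t=0,i=11
  ..#|#  b1=1 t=0,i=0
  ...|#  b0=1 t=0,i=13
  bits 00011011 = 27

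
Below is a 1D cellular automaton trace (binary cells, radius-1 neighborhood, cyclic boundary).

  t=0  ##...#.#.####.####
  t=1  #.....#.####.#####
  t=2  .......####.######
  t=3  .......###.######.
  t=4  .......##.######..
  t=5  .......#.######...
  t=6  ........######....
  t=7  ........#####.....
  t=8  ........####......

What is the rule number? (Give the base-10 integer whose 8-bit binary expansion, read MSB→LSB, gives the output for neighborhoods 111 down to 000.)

168

  ### -> #   bit 7 = 1  t=0,i=0
  ##. -> .   bit 6 = 0  t=0,i=1
  #.# -> #   bit 5 = 1  t=0,i=6
  #.. -> .   bit 4 = 0  t=0,i=2
  .## -> #   bit 3 = 1  t=0,i=9
  .#. -> .   bit 2 = 0  t=0,i=5
  ..# -> .   bit 1 = 0  t=0,i=4
  ... -> .   bit 0 = 0  t=0,i=3
  bits 10101000 = 168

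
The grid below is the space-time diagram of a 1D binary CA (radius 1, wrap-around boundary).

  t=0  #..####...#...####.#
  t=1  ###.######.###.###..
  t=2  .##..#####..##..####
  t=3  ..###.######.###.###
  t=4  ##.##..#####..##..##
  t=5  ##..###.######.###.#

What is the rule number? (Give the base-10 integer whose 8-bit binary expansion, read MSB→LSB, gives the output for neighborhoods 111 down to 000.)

  ### -> #   bit 7 = 1  t=0,i=4
  ##. -> #   bit 6 = 1  t=0,i=0
  #.# -> .   bit 5 = 0  t=0,i=18
  #.. -> #   bit 4 = 1  t=0,i=1
  .## -> .   bit 3 = 0  t=0,i=3
  .#. -> .   bit 2 = 0  t=0,i=10
  ..# -> #   bit 1 = 1  t=0,i=2
  ... -> #   bit 0 = 1  t=0,i=8
  bits 11010011 = 211

211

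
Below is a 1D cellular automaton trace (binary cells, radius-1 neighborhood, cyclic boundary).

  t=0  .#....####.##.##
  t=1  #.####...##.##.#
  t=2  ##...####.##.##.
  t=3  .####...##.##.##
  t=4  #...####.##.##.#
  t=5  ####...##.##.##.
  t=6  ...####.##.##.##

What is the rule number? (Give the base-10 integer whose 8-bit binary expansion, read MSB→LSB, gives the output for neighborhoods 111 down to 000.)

  ###|.  b7=0 t=0,i=7
  ##.|#  b6=1 t=0,i=9
  #.#|#  b5=1 t=0,i=0
  #..|#  b4=1 t=0,i=2
  .##|.  b3=0 t=0,i=6
  .#.|.  b2=0 t=0,i=1
  ..#|#  b1=1 t=0,i=5
  ...|#  b0=1 t=0,i=3
  bits 01110011 = 115

115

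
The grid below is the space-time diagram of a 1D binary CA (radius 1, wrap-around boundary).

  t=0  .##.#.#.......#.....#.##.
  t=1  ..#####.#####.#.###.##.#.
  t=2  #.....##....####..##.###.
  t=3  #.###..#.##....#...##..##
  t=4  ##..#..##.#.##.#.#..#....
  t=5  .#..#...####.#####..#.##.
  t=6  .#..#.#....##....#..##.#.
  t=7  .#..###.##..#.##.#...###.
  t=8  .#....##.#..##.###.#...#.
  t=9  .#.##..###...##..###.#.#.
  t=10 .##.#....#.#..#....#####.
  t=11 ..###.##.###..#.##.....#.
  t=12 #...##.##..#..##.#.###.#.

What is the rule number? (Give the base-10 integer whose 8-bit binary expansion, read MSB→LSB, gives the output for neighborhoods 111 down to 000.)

101

  nb ###: next=.  (t=1,i=3, bit7=0)
  nb ##.: next=#  (t=0,i=2, bit6=1)
  nb #.#: next=#  (t=0,i=3, bit5=1)
  nb #..: next=.  (t=0,i=7, bit4=0)
  nb .##: next=.  (t=0,i=1, bit3=0)
  nb .#.: next=#  (t=0,i=4, bit2=1)
  nb ..#: next=.  (t=0,i=0, bit1=0)
  nb ...: next=#  (t=0,i=8, bit0=1)
  bits 01100101 = 101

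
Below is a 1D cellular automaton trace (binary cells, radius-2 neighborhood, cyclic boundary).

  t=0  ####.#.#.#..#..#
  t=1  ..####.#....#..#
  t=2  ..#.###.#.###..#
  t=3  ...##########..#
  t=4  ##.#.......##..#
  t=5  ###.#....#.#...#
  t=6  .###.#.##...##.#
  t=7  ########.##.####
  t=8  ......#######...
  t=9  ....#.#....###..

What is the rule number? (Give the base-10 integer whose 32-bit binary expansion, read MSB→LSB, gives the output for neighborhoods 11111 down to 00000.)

2111990230

  #####|.  b31=0 t=0,i=1
  ####.|#  b30=1 t=0,i=2
  ###.#|#  b29=1 t=0,i=3
  ###..|#  b28=1 t=2,i=12
  ##.##|#  b27=1 t=7,i=8
  ##.#.|#  b26=1 t=0,i=4
  ##..#|.  b25=0 t=2,i=13
  ##...|#  b24=1 t=6,i=9
  #.###|#  b23=1 t=2,i=4
  #.##.|#  b22=1 t=6,i=7
  #.#.#|#  b21=1 t=0,i=5
  #.#..|.  b20=0 t=0,i=9
  #..##|.  b19=0 t=0,i=14
  #..#.|.  b18=0 t=0,i=11
  #...#|#  b17=1 t=3,i=1
  #....|.  b16=0 t=1,i=9
  .####|.  b15=0 t=0,i=0
  .###.|#  b14=1 t=2,i=5
  .##.#|#  b13=1 t=6,i=13
  .##..|.  b12=0 t=4,i=12
  .#.##|#  b11=1 t=2,i=3
  .#.#.|.  b10=0 t=0,i=6
  .#..#|.  b9=0 t=0,i=10
  .#...|#  b8=1 t=1,i=8
  ..###|#  b7=1 t=0,i=15
  ..##.|#  b6=1 t=4,i=11
  ..#.#|.  b5=0 t=2,i=2
  ..#..|#  b4=1 t=0,i=12
  ...##|.  b3=0 t=3,i=2
  ...#.|#  b2=1 t=1,i=11
  ....#|#  b1=1 t=1,i=10
  .....|.  b0=0 t=4,i=6
  bits 01111101111000100110100111010110 = 2111990230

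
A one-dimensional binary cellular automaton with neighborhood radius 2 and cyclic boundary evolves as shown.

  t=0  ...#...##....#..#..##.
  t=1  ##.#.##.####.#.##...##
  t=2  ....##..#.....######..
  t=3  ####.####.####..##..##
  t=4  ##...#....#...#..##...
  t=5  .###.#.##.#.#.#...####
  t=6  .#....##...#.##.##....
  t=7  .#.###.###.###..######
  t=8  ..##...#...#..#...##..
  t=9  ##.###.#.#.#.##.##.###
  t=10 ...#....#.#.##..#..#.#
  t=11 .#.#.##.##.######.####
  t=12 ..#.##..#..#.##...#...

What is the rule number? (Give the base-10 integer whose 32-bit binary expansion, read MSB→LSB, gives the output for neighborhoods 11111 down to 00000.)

2211912763

  nb #####: next=#  (t=2,i=16, bit31=1)
  nb ####.: next=.  (t=1,i=0, bit30=0)
  nb ###.#: next=.  (t=1,i=1, bit29=0)
  nb ###..: next=.  (t=2,i=19, bit28=0)
  nb ##.##: next=.  (t=1,i=7, bit27=0)
  nb ##.#.: next=.  (t=1,i=2, bit26=0)
  nb ##..#: next=#  (t=2,i=6, bit25=1)
  nb ##...: next=#  (t=0,i=9, bit24=1)
  nb #.###: next=#  (t=1,i=8, bit23=1)
  nb #.##.: next=#  (t=1,i=5, bit22=1)
  nb #.#.#: next=.  (t=1,i=3, bit21=0)
  nb #.#..: next=#  (t=5,i=14, bit20=1)
  nb #..##: next=.  (t=0,i=18, bit19=0)
  nb #..#.: next=#  (t=0,i=15, bit18=1)
  nb #...#: next=#  (t=0,i=5, bit17=1)
  nb #....: next=#  (t=0,i=0, bit16=1)
  nb .####: next=.  (t=1,i=9, bit15=0)
  nb .###.: next=.  (t=5,i=2, bit14=0)
  nb .##.#: next=.  (t=1,i=6, bit13=0)
  nb .##..: next=#  (t=0,i=8, bit12=1)
  nb .#.##: next=#  (t=1,i=4, bit11=1)
  nb .#.#.: next=#  (t=5,i=11, bit10=1)
  nb .#..#: next=.  (t=0,i=14, bit9=0)
  nb .#...: next=.  (t=0,i=4, bit8=0)
  nb ..###: next=.  (t=1,i=20, bit7=0)
  nb ..##.: next=.  (t=0,i=7, bit6=0)
  nb ..#.#: next=#  (t=6,i=11, bit5=1)
  nb ..#..: next=#  (t=0,i=3, bit4=1)
  nb ...##: next=#  (t=0,i=6, bit3=1)
  nb ...#.: next=.  (t=0,i=2, bit2=0)
  nb ....#: next=#  (t=0,i=1, bit1=1)
  nb .....: next=#  (t=2,i=0, bit0=1)
  bits 10000011110101110001110000111011 = 2211912763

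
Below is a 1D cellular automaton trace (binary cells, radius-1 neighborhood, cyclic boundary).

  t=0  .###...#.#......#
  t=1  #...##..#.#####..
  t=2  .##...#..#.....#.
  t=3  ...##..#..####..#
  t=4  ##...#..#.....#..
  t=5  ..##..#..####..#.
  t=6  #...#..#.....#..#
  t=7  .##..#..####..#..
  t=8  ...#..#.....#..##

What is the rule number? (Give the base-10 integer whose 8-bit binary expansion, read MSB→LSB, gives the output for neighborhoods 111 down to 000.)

  [7] ### => .  t=0,i=2
  [6] ##. => .  t=0,i=3
  [5] #.# => #  t=0,i=0
  [4] #.. => #  t=0,i=4
  [3] .## => .  t=0,i=1
  [2] .#. => .  t=0,i=7
  [1] ..# => .  t=0,i=6
  [0] ... => #  t=0,i=5
  bits 00110001 = 49

49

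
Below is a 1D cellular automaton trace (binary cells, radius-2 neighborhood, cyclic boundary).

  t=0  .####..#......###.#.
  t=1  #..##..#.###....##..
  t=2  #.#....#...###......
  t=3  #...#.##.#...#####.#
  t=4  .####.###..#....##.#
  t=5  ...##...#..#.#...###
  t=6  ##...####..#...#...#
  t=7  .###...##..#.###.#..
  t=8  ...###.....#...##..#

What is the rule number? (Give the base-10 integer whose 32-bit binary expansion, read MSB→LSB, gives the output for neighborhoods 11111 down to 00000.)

1969954869

  ##### -> .   bit 31 = 0  t=3,i=15
  ####. -> #   bit 30 = 1  t=0,i=3
  ###.# -> #   bit 29 = 1  t=0,i=16
  ###.. -> #   bit 28 = 1  t=0,i=4
  ##.## -> .   bit 27 = 0  t=3,i=18
  ##.#. -> #   bit 26 = 1  t=0,i=17
  ##..# -> .   bit 25 = 0  t=0,i=5
  ##... -> #   bit 24 = 1  t=1,i=12
  #.### -> .   bit 23 = 0  t=1,i=9
  #.##. -> #   bit 22 = 1  t=3,i=6
  #.#.# -> #   bit 21 = 1  t=4,i=19
  #.#.. -> .   bit 20 = 0  t=0,i=18
  #..## -> #   bit 19 = 1  t=0,i=0
  #..#. -> .   bit 18 = 0  t=0,i=6
  #...# -> #   bit 17 = 1  t=2,i=9
  #.... -> #   bit 16 = 1  t=0,i=9
  .#### -> .   bit 15 = 0  t=0,i=2
  .###. -> .   bit 14 = 0  t=0,i=15
  .##.# -> #   bit 13 = 1  t=3,i=7
  .##.. -> .   bit 12 = 0  t=1,i=4
  .#.## -> .   bit 11 = 0  t=1,i=8
  .#.#. -> .   bit 10 = 0  t=2,i=1
  .#..# -> .   bit 9 = 0  t=0,i=19
  .#... -> .   bit 8 = 0  t=0,i=8
  ..### -> .   bit 7 = 0  t=0,i=1
  ..##. -> .   bit 6 = 0  t=1,i=3
  ..#.# -> #   bit 5 = 1  t=1,i=7
  ..#.. -> #   bit 4 = 1  t=0,i=7
  ...## -> .   bit 3 = 0  t=0,i=13
  ...#. -> #   bit 2 = 1  t=2,i=6
  ....# -> .   bit 1 = 0  t=0,i=12
  ..... -> #   bit 0 = 1  t=0,i=10
  bits 01110101011010110010000000110101 = 1969954869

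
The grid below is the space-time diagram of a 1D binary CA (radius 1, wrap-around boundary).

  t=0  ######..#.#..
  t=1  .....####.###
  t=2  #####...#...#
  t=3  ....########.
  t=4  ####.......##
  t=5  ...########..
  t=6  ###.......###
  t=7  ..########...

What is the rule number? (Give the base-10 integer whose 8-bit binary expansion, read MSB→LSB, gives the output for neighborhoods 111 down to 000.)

  [7] ### => .  t=0,i=1
  [6] ##. => #  t=0,i=5
  [5] #.# => .  t=0,i=9
  [4] #.. => #  t=0,i=6
  [3] .## => .  t=0,i=0
  [2] .#. => #  t=0,i=8
  [1] ..# => #  t=0,i=7
  [0] ... => #  t=1,i=1
  bits 01010111 = 87

87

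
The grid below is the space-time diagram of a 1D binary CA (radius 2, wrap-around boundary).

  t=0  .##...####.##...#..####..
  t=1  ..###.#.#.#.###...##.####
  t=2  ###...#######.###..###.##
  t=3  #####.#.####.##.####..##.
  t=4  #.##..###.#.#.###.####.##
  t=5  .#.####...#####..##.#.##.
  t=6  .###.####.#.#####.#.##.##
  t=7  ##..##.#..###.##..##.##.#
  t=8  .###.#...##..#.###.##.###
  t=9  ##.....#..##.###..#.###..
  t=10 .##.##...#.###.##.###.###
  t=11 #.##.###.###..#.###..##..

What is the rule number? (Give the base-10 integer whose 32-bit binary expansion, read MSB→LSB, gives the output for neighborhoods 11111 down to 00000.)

3685366947

  ##### -> #   bit 31 = 1  t=2,i=0
  ####. -> #   bit 30 = 1  t=0,i=8
  ###.# -> .   bit 29 = 0  t=0,i=9
  ###.. -> #   bit 28 = 1  t=0,i=22
  ##.## -> #   bit 27 = 1  t=0,i=10
  ##.#. -> .   bit 26 = 0  t=1,i=5
  ##..# -> #   bit 25 = 1  t=1,i=0
  ##... -> #   bit 24 = 1  t=0,i=3
  #.### -> #   bit 23 = 1  t=1,i=12
  #.##. -> .   bit 22 = 0  t=0,i=11
  #.#.# -> #   bit 21 = 1  t=1,i=6
  #.#.. -> .   bit 20 = 0  t=7,i=7
  #..## -> #   bit 19 = 1  t=0,i=18
  #..#. -> .   bit 18 = 0  t=5,i=0
  #...# -> #   bit 17 = 1  t=0,i=4
  #.... -> .   bit 16 = 0  t=9,i=3
  .#### -> .   bit 15 = 0  t=0,i=7
  .###. -> .   bit 14 = 0  t=1,i=3
  .##.# -> #   bit 13 = 1  t=1,i=19
  .##.. -> #   bit 12 = 1  t=0,i=2
  .#.## -> #   bit 11 = 1  t=1,i=11
  .#.#. -> #   bit 10 = 1  t=1,i=7
  .#..# -> .   bit 9 = 0  t=0,i=17
  .#... -> .   bit 8 = 0  t=8,i=6
  ..### -> #   bit 7 = 1  t=0,i=6
  ..##. -> .   bit 6 = 0  t=0,i=1
  ..#.# -> #   bit 5 = 1  t=5,i=1
  ..#.. -> .   bit 4 = 0  t=0,i=16
  ...## -> .   bit 3 = 0  t=0,i=0
  ...#. -> .   bit 2 = 0  t=0,i=15
  ....# -> #   bit 1 = 1  t=9,i=5
  ..... -> #   bit 0 = 1  t=9,i=4
  bits 11011011101010100011110010100011 = 3685366947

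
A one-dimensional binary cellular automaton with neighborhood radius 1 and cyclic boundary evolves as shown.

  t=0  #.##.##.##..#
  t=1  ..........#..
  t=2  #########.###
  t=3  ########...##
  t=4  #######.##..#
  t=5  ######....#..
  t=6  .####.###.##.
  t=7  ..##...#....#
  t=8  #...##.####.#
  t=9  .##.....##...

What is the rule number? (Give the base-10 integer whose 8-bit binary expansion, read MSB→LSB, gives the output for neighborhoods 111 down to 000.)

149

  ###|#  b7=1 t=2,i=0
  ##.|.  b6=0 t=0,i=0
  #.#|.  b5=0 t=0,i=1
  #..|#  b4=1 t=0,i=10
  .##|.  b3=0 t=0,i=2
  .#.|#  b2=1 t=1,i=10
  ..#|.  b1=0 t=0,i=11
  ...|#  b0=1 t=1,i=0
  bits 10010101 = 149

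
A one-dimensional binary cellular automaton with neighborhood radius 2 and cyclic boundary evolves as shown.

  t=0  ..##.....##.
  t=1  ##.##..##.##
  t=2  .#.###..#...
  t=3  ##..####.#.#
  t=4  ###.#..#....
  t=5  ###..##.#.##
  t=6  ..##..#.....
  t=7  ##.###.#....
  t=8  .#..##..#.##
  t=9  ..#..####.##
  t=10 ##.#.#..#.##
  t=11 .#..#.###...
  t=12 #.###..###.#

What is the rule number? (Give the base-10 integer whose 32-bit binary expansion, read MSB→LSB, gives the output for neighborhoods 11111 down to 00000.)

860256174

  [31] ##### => .  t=5,i=0
  [30] ####. => .  t=1,i=0
  [29] ###.# => #  t=1,i=1
  [28] ###.. => #  t=2,i=5
  [27] ##.## => .  t=1,i=2
  [26] ##.#. => .  t=3,i=8
  [25] ##..# => #  t=1,i=5
  [24] ##... => #  t=0,i=4
  [23] #.### => .  t=1,i=10
  [22] #.##. => #  t=1,i=3
  [21] #.#.# => .  t=3,i=9
  [20] #.#.. => .  t=4,i=4
  [19] #..## => .  t=1,i=6
  [18] #..#. => #  t=2,i=7
  [17] #...# => #  t=0,i=0
  [16] #.... => .  t=0,i=5
  [15] .#### => .  t=1,i=11
  [14] .###. => #  t=2,i=4
  [13] .##.# => #  t=1,i=8
  [12] .##.. => #  t=0,i=3
  [11] .#.## => .  t=2,i=2
  [10] .#.#. => #  t=10,i=4
  [9] .#..# => #  t=4,i=5
  [8] .#... => #  t=2,i=9
  [7] ..### => #  t=3,i=4
  [6] ..##. => .  t=0,i=2
  [5] ..#.# => #  t=2,i=1
  [4] ..#.. => .  t=2,i=8
  [3] ...## => #  t=0,i=1
  [2] ...#. => #  t=2,i=0
  [1] ....# => #  t=0,i=7
  [0] ..... => .  t=0,i=6
  bits 00110011010001100111011110101110 = 860256174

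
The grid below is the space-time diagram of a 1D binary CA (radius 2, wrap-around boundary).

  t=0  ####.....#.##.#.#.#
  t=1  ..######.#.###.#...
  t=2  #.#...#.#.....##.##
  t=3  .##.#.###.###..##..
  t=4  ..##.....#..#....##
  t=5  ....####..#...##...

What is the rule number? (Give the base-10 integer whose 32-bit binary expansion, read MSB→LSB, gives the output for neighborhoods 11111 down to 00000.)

  [31] ##### => .  t=0,i=1
  [30] ####. => #  t=0,i=2
  [29] ###.# => .  t=1,i=7
  [28] ###.. => #  t=0,i=3
  [27] ##.## => #  t=2,i=16
  [26] ##.#. => #  t=0,i=13
  [25] ##..# => .  t=3,i=13
  [24] ##... => #  t=0,i=4
  [23] #.### => .  t=0,i=18
  [22] #.##. => #  t=0,i=11
  [21] #.#.# => .  t=0,i=14
  [20] #.#.. => #  t=1,i=15
  [19] #..## => .  t=3,i=14
  [18] #..#. => .  t=4,i=11
  [17] #...# => #  t=2,i=4
  [16] #.... => #  t=0,i=5
  [15] .#### => .  t=0,i=0
  [14] .###. => .  t=1,i=12
  [13] .##.# => #  t=0,i=12
  [12] .##.. => .  t=3,i=16
  [11] .#.## => .  t=0,i=10
  [10] .#.#. => #  t=0,i=15
  [9] .#..# => #  t=4,i=10
  [8] .#... => .  t=1,i=16
  [7] ..### => #  t=1,i=2
  [6] ..##. => .  t=2,i=14
  [5] ..#.# => #  t=0,i=9
  [4] ..#.. => .  t=4,i=9
  [3] ...## => .  t=1,i=1
  [2] ...#. => .  t=0,i=8
  [1] ....# => #  t=0,i=7
  [0] ..... => #  t=0,i=6
  bits 01011101010100110010011010100011 = 1565730467

1565730467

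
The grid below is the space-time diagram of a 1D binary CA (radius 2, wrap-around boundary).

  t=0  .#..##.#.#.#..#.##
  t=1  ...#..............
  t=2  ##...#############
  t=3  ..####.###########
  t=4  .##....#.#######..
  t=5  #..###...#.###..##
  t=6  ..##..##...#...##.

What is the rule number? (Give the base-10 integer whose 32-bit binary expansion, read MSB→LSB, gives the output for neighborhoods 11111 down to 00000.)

2173370507

  nb #####: next=#  (t=2,i=7, bit31=1)
  nb ####.: next=.  (t=2,i=0, bit30=0)
  nb ###.#: next=.  (t=3,i=5, bit29=0)
  nb ###..: next=.  (t=2,i=1, bit28=0)
  nb ##.##: next=.  (t=3,i=6, bit27=0)
  nb ##.#.: next=.  (t=0,i=0, bit26=0)
  nb ##..#: next=.  (t=3,i=0, bit25=0)
  nb ##...: next=#  (t=2,i=2, bit24=1)
  nb #.###: next=#  (t=3,i=7, bit23=1)
  nb #.##.: next=.  (t=0,i=16, bit22=0)
  nb #.#.#: next=.  (t=0,i=7, bit21=0)
  nb #.#..: next=.  (t=0,i=1, bit20=0)
  nb #..##: next=#  (t=0,i=3, bit19=1)
  nb #..#.: next=.  (t=0,i=13, bit18=0)
  nb #...#: next=#  (t=2,i=3, bit17=1)
  nb #....: next=#  (t=1,i=5, bit16=1)
  nb .####: next=.  (t=2,i=6, bit15=0)
  nb .###.: next=.  (t=5,i=4, bit14=0)
  nb .##.#: next=.  (t=0,i=5, bit13=0)
  nb .##..: next=.  (t=4,i=2, bit12=0)
  nb .#.##: next=.  (t=0,i=15, bit11=0)
  nb .#.#.: next=.  (t=0,i=8, bit10=0)
  nb .#..#: next=.  (t=0,i=2, bit9=0)
  nb .#...: next=.  (t=1,i=4, bit8=0)
  nb ..###: next=#  (t=2,i=5, bit7=1)
  nb ..##.: next=.  (t=0,i=4, bit6=0)
  nb ..#.#: next=.  (t=0,i=14, bit5=0)
  nb ..#..: next=.  (t=1,i=3, bit4=0)
  nb ...##: next=#  (t=2,i=4, bit3=1)
  nb ...#.: next=.  (t=1,i=2, bit2=0)
  nb ....#: next=#  (t=1,i=1, bit1=1)
  nb .....: next=#  (t=1,i=0, bit0=1)
  bits 10000001100010110000000010001011 = 2173370507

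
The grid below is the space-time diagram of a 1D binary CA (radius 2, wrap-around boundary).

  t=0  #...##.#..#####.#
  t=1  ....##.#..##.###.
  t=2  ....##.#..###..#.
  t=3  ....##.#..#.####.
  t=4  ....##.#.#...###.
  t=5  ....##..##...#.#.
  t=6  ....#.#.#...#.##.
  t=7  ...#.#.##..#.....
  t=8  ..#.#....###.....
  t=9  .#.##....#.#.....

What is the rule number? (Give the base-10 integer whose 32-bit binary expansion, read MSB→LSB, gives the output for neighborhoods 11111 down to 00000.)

2048173268

  nb #####: next=.  (t=0,i=12, bit31=0)
  nb ####.: next=#  (t=0,i=13, bit30=1)
  nb ###.#: next=#  (t=0,i=14, bit29=1)
  nb ###..: next=#  (t=1,i=15, bit28=1)
  nb ##.##: next=#  (t=0,i=15, bit27=1)
  nb ##.#.: next=.  (t=0,i=6, bit26=0)
  nb ##..#: next=#  (t=2,i=13, bit25=1)
  nb ##...: next=.  (t=0,i=1, bit24=0)
  nb #.###: next=.  (t=1,i=13, bit23=0)
  nb #.##.: next=.  (t=0,i=16, bit22=0)
  nb #.#.#: next=.  (t=4,i=7, bit21=0)
  nb #.#..: next=#  (t=0,i=7, bit20=1)
  nb #..##: next=.  (t=0,i=9, bit19=0)
  nb #..#.: next=#  (t=2,i=14, bit18=1)
  nb #...#: next=.  (t=0,i=2, bit17=0)
  nb #....: next=.  (t=1,i=0, bit16=0)
  nb .####: next=#  (t=0,i=11, bit15=1)
  nb .###.: next=.  (t=1,i=14, bit14=0)
  nb .##.#: next=#  (t=0,i=5, bit13=1)
  nb .##..: next=.  (t=0,i=0, bit12=0)
  nb .#.##: next=.  (t=3,i=11, bit11=0)
  nb .#.#.: next=#  (t=4,i=8, bit10=1)
  nb .#..#: next=.  (t=0,i=8, bit9=0)
  nb .#...: next=.  (t=2,i=16, bit8=0)
  nb ..###: next=#  (t=0,i=10, bit7=1)
  nb ..##.: next=#  (t=0,i=4, bit6=1)
  nb ..#.#: next=.  (t=3,i=10, bit5=0)
  nb ..#..: next=#  (t=2,i=15, bit4=1)
  nb ...##: next=.  (t=0,i=3, bit3=0)
  nb ...#.: next=#  (t=5,i=12, bit2=1)
  nb ....#: next=.  (t=1,i=2, bit1=0)
  nb .....: next=.  (t=1,i=1, bit0=0)
  bits 01111010000101001010010011010100 = 2048173268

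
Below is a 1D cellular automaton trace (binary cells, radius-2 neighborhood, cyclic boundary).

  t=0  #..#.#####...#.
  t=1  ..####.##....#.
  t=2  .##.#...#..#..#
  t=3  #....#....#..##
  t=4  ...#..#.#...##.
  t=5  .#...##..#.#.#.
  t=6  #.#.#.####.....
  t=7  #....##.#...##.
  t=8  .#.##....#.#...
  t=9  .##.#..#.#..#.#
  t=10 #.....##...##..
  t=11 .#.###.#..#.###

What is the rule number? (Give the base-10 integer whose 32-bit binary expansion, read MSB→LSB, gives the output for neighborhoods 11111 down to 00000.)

  nb #####: next=#  (t=0,i=7, bit31=1)
  nb ####.: next=#  (t=0,i=8, bit30=1)
  nb ###.#: next=.  (t=1,i=5, bit29=0)
  nb ###..: next=.  (t=0,i=9, bit28=0)
  nb ##.##: next=.  (t=1,i=6, bit27=0)
  nb ##.#.: next=.  (t=2,i=3, bit26=0)
  nb ##..#: next=#  (t=5,i=7, bit25=1)
  nb ##...: next=.  (t=0,i=10, bit24=0)
  nb #.###: next=#  (t=0,i=5, bit23=1)
  nb #.##.: next=.  (t=1,i=7, bit22=0)
  nb #.#.#: next=.  (t=5,i=11, bit21=0)
  nb #.#..: next=.  (t=0,i=0, bit20=0)
  nb #..##: next=#  (t=3,i=12, bit19=1)
  nb #..#.: next=#  (t=0,i=2, bit18=1)
  nb #...#: next=.  (t=0,i=11, bit17=0)
  nb #....: next=.  (t=1,i=10, bit16=0)
  nb .####: next=.  (t=0,i=6, bit15=0)
  nb .###.: next=.  (t=3,i=14, bit14=0)
  nb .##.#: next=.  (t=2,i=2, bit13=0)
  nb .##..: next=#  (t=1,i=8, bit12=1)
  nb .#.##: next=#  (t=0,i=4, bit11=1)
  nb .#.#.: next=.  (t=0,i=14, bit10=0)
  nb .#..#: next=.  (t=0,i=1, bit9=0)
  nb .#...: next=#  (t=1,i=14, bit8=1)
  nb ..###: next=#  (t=1,i=2, bit7=1)
  nb ..##.: next=.  (t=4,i=12, bit6=0)
  nb ..#.#: next=#  (t=0,i=3, bit5=1)
  nb ..#..: next=.  (t=1,i=13, bit4=0)
  nb ...##: next=#  (t=1,i=1, bit3=1)
  nb ...#.: next=.  (t=0,i=12, bit2=0)
  nb ....#: next=#  (t=1,i=11, bit1=1)
  nb .....: next=#  (t=6,i=12, bit0=1)
  bits 11000010100011000001100110101011 = 3263961515

3263961515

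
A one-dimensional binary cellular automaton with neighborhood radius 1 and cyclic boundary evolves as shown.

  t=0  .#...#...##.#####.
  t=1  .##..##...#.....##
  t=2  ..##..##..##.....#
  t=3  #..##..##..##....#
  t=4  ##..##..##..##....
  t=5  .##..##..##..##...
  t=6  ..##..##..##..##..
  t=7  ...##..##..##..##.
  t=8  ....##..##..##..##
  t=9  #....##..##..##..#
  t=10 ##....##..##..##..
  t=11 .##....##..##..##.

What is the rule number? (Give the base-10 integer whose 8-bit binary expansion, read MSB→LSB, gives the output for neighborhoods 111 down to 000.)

  ###|.  b7=0 t=0,i=13
  ##.|#  b6=1 t=0,i=10
  #.#|.  b5=0 t=0,i=11
  #..|#  b4=1 t=0,i=2
  .##|.  b3=0 t=0,i=9
  .#.|#  b2=1 t=0,i=1
  ..#|.  b1=0 t=0,i=0
  ...|.  b0=0 t=0,i=3
  bits 01010100 = 84

84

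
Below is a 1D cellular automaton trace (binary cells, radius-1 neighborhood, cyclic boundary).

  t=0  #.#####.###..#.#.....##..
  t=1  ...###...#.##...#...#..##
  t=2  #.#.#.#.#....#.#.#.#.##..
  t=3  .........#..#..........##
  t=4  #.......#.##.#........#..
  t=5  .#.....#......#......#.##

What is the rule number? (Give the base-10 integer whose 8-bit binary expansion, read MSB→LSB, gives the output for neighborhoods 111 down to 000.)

146

  nb ###: next=#  (t=0,i=3, bit7=1)
  nb ##.: next=.  (t=0,i=6, bit6=0)
  nb #.#: next=.  (t=0,i=1, bit5=0)
  nb #..: next=#  (t=0,i=11, bit4=1)
  nb .##: next=.  (t=0,i=2, bit3=0)
  nb .#.: next=.  (t=0,i=0, bit2=0)
  nb ..#: next=#  (t=0,i=12, bit1=1)
  nb ...: next=.  (t=0,i=17, bit0=0)
  bits 10010010 = 146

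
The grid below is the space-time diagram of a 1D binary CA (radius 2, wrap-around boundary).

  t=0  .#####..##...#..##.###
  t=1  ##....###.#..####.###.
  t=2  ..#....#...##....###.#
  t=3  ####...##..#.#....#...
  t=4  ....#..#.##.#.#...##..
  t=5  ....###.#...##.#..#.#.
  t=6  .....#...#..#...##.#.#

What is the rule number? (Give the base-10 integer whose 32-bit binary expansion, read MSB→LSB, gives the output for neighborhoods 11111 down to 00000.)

  ##### -> .   bit 31 = 0  t=0,i=3
  ####. -> .   bit 30 = 0  t=0,i=4
  ###.# -> .   bit 29 = 0  t=0,i=21
  ###.. -> .   bit 28 = 0  t=0,i=5
  ##.## -> #   bit 27 = 1  t=0,i=0
  ##.#. -> .   bit 26 = 0  t=1,i=9
  ##..# -> #   bit 25 = 1  t=0,i=6
  ##... -> #   bit 24 = 1  t=0,i=10
  #.### -> #   bit 23 = 1  t=0,i=1
  #.##. -> .   bit 22 = 0  t=1,i=0
  #.#.# -> #   bit 21 = 1  t=4,i=12
  #.#.. -> .   bit 20 = 0  t=1,i=10
  #..## -> #   bit 19 = 1  t=0,i=7
  #..#. -> #   bit 18 = 1  t=2,i=1
  #...# -> .   bit 17 = 0  t=0,i=11
  #.... -> .   bit 16 = 0  t=1,i=3
  .#### -> .   bit 15 = 0  t=0,i=2
  .###. -> #   bit 14 = 1  t=0,i=20
  .##.# -> .   bit 13 = 0  t=0,i=17
  .##.. -> .   bit 12 = 0  t=0,i=9
  .#.## -> #   bit 11 = 1  t=4,i=8
  .#.#. -> #   bit 10 = 1  t=3,i=12
  .#..# -> #   bit 9 = 1  t=0,i=14
  .#... -> #   bit 8 = 1  t=2,i=3
  ..### -> .   bit 7 = 0  t=1,i=6
  ..##. -> #   bit 6 = 1  t=0,i=8
  ..#.# -> .   bit 5 = 0  t=3,i=11
  ..#.. -> #   bit 4 = 1  t=0,i=13
  ...## -> .   bit 3 = 0  t=1,i=5
  ...#. -> .   bit 2 = 0  t=0,i=12
  ....# -> .   bit 1 = 0  t=1,i=4
  ..... -> .   bit 0 = 0  t=4,i=0
  bits 00001011101011000100111101010000 = 195841872

195841872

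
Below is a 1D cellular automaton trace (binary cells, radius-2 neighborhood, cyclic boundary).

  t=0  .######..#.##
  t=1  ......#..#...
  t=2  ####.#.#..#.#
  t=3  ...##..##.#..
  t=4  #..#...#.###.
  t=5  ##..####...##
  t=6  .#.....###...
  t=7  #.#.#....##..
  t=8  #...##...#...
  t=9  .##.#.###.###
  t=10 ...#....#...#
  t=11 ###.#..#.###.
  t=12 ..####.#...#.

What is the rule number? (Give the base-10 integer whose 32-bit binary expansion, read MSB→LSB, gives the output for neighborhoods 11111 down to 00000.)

890372965

  #####|.  b31=0 t=0,i=3
  ####.|.  b30=0 t=0,i=5
  ###.#|#  b29=1 t=2,i=3
  ###..|#  b28=1 t=0,i=6
  ##.##|.  b27=0 t=0,i=0
  ##.#.|#  b26=1 t=2,i=4
  ##..#|.  b25=0 t=0,i=7
  ##...|#  b24=1 t=5,i=8
  #.###|.  b23=0 t=0,i=1
  #.##.|.  b22=0 t=0,i=11
  #.#.#|.  b21=0 t=2,i=5
  #.#..|#  b20=1 t=2,i=7
  #..##|.  b19=0 t=3,i=6
  #..#.|.  b18=0 t=0,i=8
  #...#|#  b17=1 t=4,i=5
  #....|.  b16=0 t=1,i=11
  .####|.  b15=0 t=0,i=2
  .###.|.  b14=0 t=4,i=10
  .##.#|.  b13=0 t=0,i=12
  .##..|.  b12=0 t=3,i=4
  .#.##|.  b11=0 t=0,i=10
  .#.#.|.  b10=0 t=2,i=6
  .#..#|#  b9=1 t=1,i=7
  .#...|#  b8=1 t=1,i=10
  ..###|.  b7=0 t=5,i=4
  ..##.|#  b6=1 t=3,i=3
  ..#.#|#  b5=1 t=0,i=9
  ..#..|.  b4=0 t=1,i=6
  ...##|.  b3=0 t=3,i=2
  ...#.|#  b2=1 t=1,i=5
  ....#|.  b1=0 t=1,i=4
  .....|#  b0=1 t=1,i=0
  bits 00110101000100100000001101100101 = 890372965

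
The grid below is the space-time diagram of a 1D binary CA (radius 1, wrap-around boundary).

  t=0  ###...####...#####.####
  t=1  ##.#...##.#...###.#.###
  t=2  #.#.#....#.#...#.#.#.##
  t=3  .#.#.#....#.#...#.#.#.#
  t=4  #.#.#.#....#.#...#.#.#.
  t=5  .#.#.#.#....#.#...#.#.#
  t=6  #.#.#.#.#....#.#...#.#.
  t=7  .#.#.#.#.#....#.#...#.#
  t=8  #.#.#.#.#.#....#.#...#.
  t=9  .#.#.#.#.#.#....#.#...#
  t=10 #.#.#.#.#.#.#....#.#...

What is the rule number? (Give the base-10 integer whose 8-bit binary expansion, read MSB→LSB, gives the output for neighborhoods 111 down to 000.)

  ### -> #   bit 7 = 1  t=0,i=0
  ##. -> .   bit 6 = 0  t=0,i=2
  #.# -> #   bit 5 = 1  t=0,i=18
  #.. -> #   bit 4 = 1  t=0,i=3
  .## -> .   bit 3 = 0  t=0,i=6
  .#. -> .   bit 2 = 0  t=1,i=3
  ..# -> .   bit 1 = 0  t=0,i=5
  ... -> .   bit 0 = 0  t=0,i=4
  bits 10110000 = 176

176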